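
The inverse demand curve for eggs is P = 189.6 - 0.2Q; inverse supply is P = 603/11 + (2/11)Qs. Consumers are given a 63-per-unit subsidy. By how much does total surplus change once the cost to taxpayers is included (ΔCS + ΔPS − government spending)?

Pre-subsidy: 189.6 - 0.2Q = 603/11 + (2/11)Q gives Q* = 353 and P* = 119.
With the rebate, buyers effectively pay Pb = Ps − 63, where Ps is the price sellers receive.
On the curves, Pb = 189.6 - 0.2Q and Ps = 603/11 + (2/11)Q; the wedge Ps − Pb = 63 gives 603/11 + (2/11)Q − (189.6 - 0.2Q) = 63, so Q' = 518.
Then Pb = 189.6 − 0.2·518 = 86 and Ps = 603/11 + (2/11)·518 = 149.
ΔCS = ½(353 + 518)(119 − 86) = 14371.5; ΔPS = ½(353 + 518)(149 − 119) = 13065.
Government spending = 63 × 518 = 32634.
Net change = 14371.5 + 13065 − 32634 = -5197.5. The loss equals the DWL triangle ½·63·165.

Net change in total surplus = -5197.5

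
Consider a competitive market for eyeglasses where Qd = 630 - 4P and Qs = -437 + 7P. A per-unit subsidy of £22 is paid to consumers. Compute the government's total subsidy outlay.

Government cost = £6556

Pre-subsidy: 630 - 4P = -437 + 7P gives P* = 97, Q* = 242.
With the rebate, buyers effectively pay Pb = Ps − 22, where Ps is the price sellers receive.
Demand in terms of Ps becomes Qd = 630 − 4(Ps − 22) = 718 - 4Ps. Setting this equal to supply: 718 - 4Ps = -437 + 7Ps, so Ps = 105.
Buyers pay Pb = 105 − 22 = 83; Q' = -437 + 7·105 = 298.
Government outlay = subsidy × quantity = 22 × 298 = 6556.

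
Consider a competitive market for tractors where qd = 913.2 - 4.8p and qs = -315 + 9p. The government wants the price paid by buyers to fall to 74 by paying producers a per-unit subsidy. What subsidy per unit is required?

Required subsidy s = 23 per unit

At a buyer price of 74, quantity demanded is 913.2 − 4.8·74 = 558.
Sellers supply 558 only when they receive ps with -315 + 9·ps = 558, i.e. ps = 97.
s = ps − pb = 97 − 74 = 23.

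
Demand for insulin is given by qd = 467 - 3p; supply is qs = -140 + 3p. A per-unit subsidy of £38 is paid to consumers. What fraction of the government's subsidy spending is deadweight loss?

DWL / government spending = 19/147

Pre-subsidy: 467 - 3p = -140 + 3p gives p* = 607/6, q* = 163.5.
With the rebate, buyers effectively pay pb = ps − 38, where ps is the price sellers receive.
Demand in terms of ps becomes qd = 467 − 3(ps − 38) = 581 - 3ps. Setting this equal to supply: 581 - 3ps = -140 + 3ps, so ps = 721/6.
Buyers pay pb = 721/6 − 38 = 493/6; q' = -140 + 3·(721/6) = 220.5.
ΔCS = ½(163.5 + 220.5)(607/6 − 493/6) = 3648; ΔPS = ½(163.5 + 220.5)(721/6 − 607/6) = 3648.
Government spending = 38 × 220.5 = 8379.
DWL = ½ × 38 × (220.5 − 163.5) = 1083; fraction = 1083 / 8379 = 19/147.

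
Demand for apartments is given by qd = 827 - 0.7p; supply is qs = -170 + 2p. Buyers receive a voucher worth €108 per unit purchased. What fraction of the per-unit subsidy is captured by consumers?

Pre-subsidy: 827 - 0.7p = -170 + 2p gives p* = 9970/27, q* = 15350/27.
With the rebate, buyers effectively pay pb = ps − 108, where ps is the price sellers receive.
Demand in terms of ps becomes qd = 827 − 0.7(ps − 108) = 902.6 - 0.7ps. Setting this equal to supply: 902.6 - 0.7ps = -170 + 2ps, so ps = 10726/27.
Buyers pay pb = 10726/27 − 108 = 7810/27; q' = -170 + 2·(10726/27) = 16862/27.
Buyers' price falls by p* − pb = 9970/27 − 7810/27 = 80; sellers' price rises by ps − p* = 10726/27 − 9970/27 = 28.
So consumers capture 80/108 = 20/27 of each unit of subsidy.

Consumer share = 20/27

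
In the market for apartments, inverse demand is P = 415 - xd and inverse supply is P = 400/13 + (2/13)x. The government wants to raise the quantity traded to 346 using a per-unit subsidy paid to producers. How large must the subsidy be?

At x = 346, from the demand curve buyers pay Pb = 415 − 1·346 = 69; from the supply curve sellers need Ps = 400/13 + (2/13)·346 = 84.
The subsidy must fill the gap: s = Ps − Pb = 84 − 69 = 15.

Required subsidy s = 15 per unit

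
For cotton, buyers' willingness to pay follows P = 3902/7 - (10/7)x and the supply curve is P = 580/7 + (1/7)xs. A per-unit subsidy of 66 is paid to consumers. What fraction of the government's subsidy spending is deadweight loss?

Pre-subsidy: 3902/7 - (10/7)x = 580/7 + (1/7)x gives x* = 302 and P* = 126.
With the rebate, buyers effectively pay Pb = Ps − 66, where Ps is the price sellers receive.
On the curves, Pb = 3902/7 - (10/7)x and Ps = 580/7 + (1/7)x; the wedge Ps − Pb = 66 gives 580/7 + (1/7)x − (3902/7 - (10/7)x) = 66, so x' = 344.
Then Pb = 3902/7 − (10/7)·344 = 66 and Ps = 580/7 + (1/7)·344 = 132.
ΔCS = ½(302 + 344)(126 − 66) = 19380; ΔPS = ½(302 + 344)(132 − 126) = 1938.
Government spending = 66 × 344 = 22704.
DWL = ½ × 66 × (344 − 302) = 1386; fraction = 1386 / 22704 = 21/344.

DWL / government spending = 21/344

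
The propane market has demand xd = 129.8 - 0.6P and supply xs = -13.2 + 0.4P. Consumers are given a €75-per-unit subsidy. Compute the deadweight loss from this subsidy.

Deadweight loss = €675

Pre-subsidy: 129.8 - 0.6P = -13.2 + 0.4P gives P* = 143, x* = 44.
With the rebate, buyers effectively pay Pb = Ps − 75, where Ps is the price sellers receive.
Demand in terms of Ps becomes xd = 129.8 − 0.6(Ps − 75) = 174.8 - 0.6Ps. Setting this equal to supply: 174.8 - 0.6Ps = -13.2 + 0.4Ps, so Ps = 188.
Buyers pay Pb = 188 − 75 = 113; x' = -13.2 + 0.4·188 = 62.
The subsidy expands output by 62 − 44 = 18 past the efficient level; on those units the gap between marginal cost and willingness to pay runs from 0 up to 75.
DWL = ½ × 75 × 18 = 675.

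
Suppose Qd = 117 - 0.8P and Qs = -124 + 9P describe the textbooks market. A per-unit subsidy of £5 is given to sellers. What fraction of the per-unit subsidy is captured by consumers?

Consumer share = 45/49

Pre-subsidy: 117 - 0.8P = -124 + 9P gives P* = 1205/49, Q* = 4769/49.
With the subsidy, sellers receive Ps = Pb + 5 for each unit, where Pb is the price buyers pay.
Supply in terms of Pb becomes Qs = -124 + 9(Pb + 5) = -79 + 9Pb. Setting this equal to demand: 117 - 0.8Pb = -79 + 9Pb, so Pb = 20.
Sellers receive Ps = 20 + 5 = 25; Q' = 117 − 0.8·20 = 101.
Buyers' price falls by P* − Pb = 1205/49 − 20 = 225/49; sellers' price rises by Ps − P* = 25 − 1205/49 = 20/49.
So consumers capture (225/49)/5 = 45/49 of each unit of subsidy.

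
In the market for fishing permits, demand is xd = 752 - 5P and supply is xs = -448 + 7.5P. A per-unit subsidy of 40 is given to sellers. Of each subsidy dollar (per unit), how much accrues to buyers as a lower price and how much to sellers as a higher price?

Pre-subsidy: 752 - 5P = -448 + 7.5P gives P* = 96, x* = 272.
With the subsidy, sellers receive Ps = Pb + 40 for each unit, where Pb is the price buyers pay.
Supply in terms of Pb becomes xs = -448 + 7.5(Pb + 40) = -148 + 7.5Pb. Setting this equal to demand: 752 - 5Pb = -148 + 7.5Pb, so Pb = 72.
Sellers receive Ps = 72 + 40 = 112; x' = 752 − 5·72 = 392.
Buyers' price falls by P* − Pb = 96 − 72 = 24; sellers' price rises by Ps − P* = 112 − 96 = 16.

Buyers gain 24 per unit; sellers gain 16 per unit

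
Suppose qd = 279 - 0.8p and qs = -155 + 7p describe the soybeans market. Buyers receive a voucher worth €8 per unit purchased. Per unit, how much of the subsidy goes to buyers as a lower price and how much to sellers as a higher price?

Buyers gain 280/39 per unit; sellers gain 32/39 per unit

Pre-subsidy: 279 - 0.8p = -155 + 7p gives p* = 2170/39, q* = 9145/39.
With the rebate, buyers effectively pay pb = ps − 8, where ps is the price sellers receive.
Demand in terms of ps becomes qd = 279 − 0.8(ps − 8) = 285.4 - 0.8ps. Setting this equal to supply: 285.4 - 0.8ps = -155 + 7ps, so ps = 734/13.
Buyers pay pb = 734/13 − 8 = 630/13; q' = -155 + 7·(734/13) = 3123/13.
Buyers' price falls by p* − pb = 2170/39 − 630/13 = 280/39; sellers' price rises by ps − p* = 734/13 − 2170/39 = 32/39.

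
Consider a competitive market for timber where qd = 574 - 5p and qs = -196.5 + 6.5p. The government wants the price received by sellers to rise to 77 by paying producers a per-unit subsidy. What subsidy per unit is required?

Required subsidy s = 23 per unit

At a seller price of 77, quantity supplied is -196.5 + 6.5·77 = 304.
Buyers absorb 304 only when they pay pb with 574 − 5·pb = 304, i.e. pb = 54.
s = ps − pb = 77 − 54 = 23.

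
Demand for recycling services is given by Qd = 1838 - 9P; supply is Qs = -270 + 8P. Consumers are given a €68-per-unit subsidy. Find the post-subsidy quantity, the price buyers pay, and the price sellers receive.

Pre-subsidy: 1838 - 9P = -270 + 8P gives P* = 124, Q* = 722.
With the rebate, buyers effectively pay Pb = Ps − 68, where Ps is the price sellers receive.
Demand in terms of Ps becomes Qd = 1838 − 9(Ps − 68) = 2450 - 9Ps. Setting this equal to supply: 2450 - 9Ps = -270 + 8Ps, so Ps = 160.
Buyers pay Pb = 160 − 68 = 92; Q' = -270 + 8·160 = 1010.

Q' = 1010; buyers pay €92; sellers receive €160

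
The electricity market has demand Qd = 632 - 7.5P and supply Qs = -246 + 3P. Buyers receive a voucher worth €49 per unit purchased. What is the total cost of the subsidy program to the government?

Pre-subsidy: 632 - 7.5P = -246 + 3P gives P* = 1756/21, Q* = 34/7.
With the rebate, buyers effectively pay Pb = Ps − 49, where Ps is the price sellers receive.
Demand in terms of Ps becomes Qd = 632 − 7.5(Ps − 49) = 999.5 - 7.5Ps. Setting this equal to supply: 999.5 - 7.5Ps = -246 + 3Ps, so Ps = 2491/21.
Buyers pay Pb = 2491/21 − 49 = 1462/21; Q' = -246 + 3·(2491/21) = 769/7.
Government outlay = subsidy × quantity = 49 × 769/7 = 5383.

Government cost = €5383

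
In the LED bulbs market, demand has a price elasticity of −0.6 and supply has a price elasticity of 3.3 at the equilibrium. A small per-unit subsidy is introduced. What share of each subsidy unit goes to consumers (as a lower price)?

Consumer share = 11/13

For a small subsidy around the equilibrium, the benefit split depends on the relative slopes, which at a point are proportional to the elasticities.
Buyer share = εs/(εs + |εd|) = 3.3/(3.3 + 0.6) = 11/13; seller share = |εd|/(εs + |εd|) = 2/13.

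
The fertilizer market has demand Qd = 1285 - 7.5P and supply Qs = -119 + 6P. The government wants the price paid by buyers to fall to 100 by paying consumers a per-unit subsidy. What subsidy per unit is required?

Required subsidy s = 9 per unit

At a buyer price of 100, quantity demanded is 1285 − 7.5·100 = 535.
Sellers supply 535 only when they receive Ps with -119 + 6·Ps = 535, i.e. Ps = 109.
s = Ps − Pb = 109 − 100 = 9.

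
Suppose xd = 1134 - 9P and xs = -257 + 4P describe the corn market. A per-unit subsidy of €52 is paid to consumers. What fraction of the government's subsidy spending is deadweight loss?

Pre-subsidy: 1134 - 9P = -257 + 4P gives P* = 107, x* = 171.
With the rebate, buyers effectively pay Pb = Ps − 52, where Ps is the price sellers receive.
Demand in terms of Ps becomes xd = 1134 − 9(Ps − 52) = 1602 - 9Ps. Setting this equal to supply: 1602 - 9Ps = -257 + 4Ps, so Ps = 143.
Buyers pay Pb = 143 − 52 = 91; x' = -257 + 4·143 = 315.
ΔCS = ½(171 + 315)(107 − 91) = 3888; ΔPS = ½(171 + 315)(143 − 107) = 8748.
Government spending = 52 × 315 = 16380.
DWL = ½ × 52 × (315 − 171) = 3744; fraction = 3744 / 16380 = 8/35.

DWL / government spending = 8/35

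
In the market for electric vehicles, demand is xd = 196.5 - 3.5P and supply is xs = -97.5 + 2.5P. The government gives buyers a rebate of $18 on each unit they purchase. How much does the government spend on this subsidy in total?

Government cost = $922.5

Pre-subsidy: 196.5 - 3.5P = -97.5 + 2.5P gives P* = 49, x* = 25.
With the rebate, buyers effectively pay Pb = Ps − 18, where Ps is the price sellers receive.
Demand in terms of Ps becomes xd = 196.5 − 3.5(Ps − 18) = 259.5 - 3.5Ps. Setting this equal to supply: 259.5 - 3.5Ps = -97.5 + 2.5Ps, so Ps = 59.5.
Buyers pay Pb = 59.5 − 18 = 41.5; x' = -97.5 + 2.5·59.5 = 51.25.
Government outlay = subsidy × quantity = 18 × 51.25 = 922.5.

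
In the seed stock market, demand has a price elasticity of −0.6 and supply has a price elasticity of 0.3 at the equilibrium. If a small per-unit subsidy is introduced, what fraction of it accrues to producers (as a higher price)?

Producer share = 2/3

For a small subsidy around the equilibrium, the benefit split depends on the relative slopes, which at a point are proportional to the elasticities.
Buyer share = εs/(εs + |εd|) = 0.3/(0.3 + 0.6) = 1/3; seller share = |εd|/(εs + |εd|) = 2/3.
So producers capture 2/3 of the subsidy.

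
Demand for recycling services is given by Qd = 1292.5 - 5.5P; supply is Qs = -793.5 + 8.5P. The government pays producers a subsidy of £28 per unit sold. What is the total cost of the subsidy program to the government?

Pre-subsidy: 1292.5 - 5.5P = -793.5 + 8.5P gives P* = 149, Q* = 473.
With the subsidy, sellers receive Ps = Pb + 28 for each unit, where Pb is the price buyers pay.
Supply in terms of Pb becomes Qs = -793.5 + 8.5(Pb + 28) = -555.5 + 8.5Pb. Setting this equal to demand: 1292.5 - 5.5Pb = -555.5 + 8.5Pb, so Pb = 132.
Sellers receive Ps = 132 + 28 = 160; Q' = 1292.5 − 5.5·132 = 566.5.
Government outlay = subsidy × quantity = 28 × 566.5 = 15862.

Government cost = £15862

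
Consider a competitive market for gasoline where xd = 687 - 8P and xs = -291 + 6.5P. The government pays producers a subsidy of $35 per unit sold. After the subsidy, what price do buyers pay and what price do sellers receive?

Pre-subsidy: 687 - 8P = -291 + 6.5P gives P* = 1956/29, x* = 4275/29.
With the subsidy, sellers receive Ps = Pb + 35 for each unit, where Pb is the price buyers pay.
Supply in terms of Pb becomes xs = -291 + 6.5(Pb + 35) = -63.5 + 6.5Pb. Setting this equal to demand: 687 - 8Pb = -63.5 + 6.5Pb, so Pb = 1501/29.
Sellers receive Ps = 1501/29 + 35 = 2516/29; x' = 687 − 8·(1501/29) = 7915/29.

Buyers pay 1501/29; sellers receive 2516/29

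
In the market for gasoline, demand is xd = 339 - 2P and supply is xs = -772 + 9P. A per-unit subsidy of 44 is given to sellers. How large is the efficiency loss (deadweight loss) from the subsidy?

Deadweight loss = 1584

Pre-subsidy: 339 - 2P = -772 + 9P gives P* = 101, x* = 137.
With the subsidy, sellers receive Ps = Pb + 44 for each unit, where Pb is the price buyers pay.
Supply in terms of Pb becomes xs = -772 + 9(Pb + 44) = -376 + 9Pb. Setting this equal to demand: 339 - 2Pb = -376 + 9Pb, so Pb = 65.
Sellers receive Ps = 65 + 44 = 109; x' = 339 − 2·65 = 209.
The subsidy expands output by 209 − 137 = 72 past the efficient level; on those units the gap between marginal cost and willingness to pay runs from 0 up to 44.
DWL = ½ × 44 × 72 = 1584.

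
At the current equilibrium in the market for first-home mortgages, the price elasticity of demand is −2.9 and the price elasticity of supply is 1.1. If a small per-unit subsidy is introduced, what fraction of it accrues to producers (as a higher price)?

For a small subsidy around the equilibrium, the benefit split depends on the relative slopes, which at a point are proportional to the elasticities.
Buyer share = εs/(εs + |εd|) = 1.1/(1.1 + 2.9) = 0.275; seller share = |εd|/(εs + |εd|) = 0.725.
So producers capture 0.725 of the subsidy.

Producer share = 0.725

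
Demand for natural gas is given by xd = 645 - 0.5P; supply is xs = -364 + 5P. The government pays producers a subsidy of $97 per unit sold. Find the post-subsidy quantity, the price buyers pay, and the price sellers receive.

x' = 6571/11; buyers pay 1048/11; sellers receive 2115/11

Pre-subsidy: 645 - 0.5P = -364 + 5P gives P* = 2018/11, x* = 6086/11.
With the subsidy, sellers receive Ps = Pb + 97 for each unit, where Pb is the price buyers pay.
Supply in terms of Pb becomes xs = -364 + 5(Pb + 97) = 121 + 5Pb. Setting this equal to demand: 645 - 0.5Pb = 121 + 5Pb, so Pb = 1048/11.
Sellers receive Ps = 1048/11 + 97 = 2115/11; x' = 645 − 0.5·(1048/11) = 6571/11.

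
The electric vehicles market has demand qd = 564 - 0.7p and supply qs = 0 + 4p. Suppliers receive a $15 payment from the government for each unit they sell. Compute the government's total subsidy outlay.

Pre-subsidy: 564 - 0.7p = 0 + 4p gives p* = 120, q* = 480.
With the subsidy, sellers receive ps = pb + 15 for each unit, where pb is the price buyers pay.
Supply in terms of pb becomes qs = 0 + 4(pb + 15) = 60 + 4pb. Setting this equal to demand: 564 - 0.7pb = 60 + 4pb, so pb = 5040/47.
Sellers receive ps = 5040/47 + 15 = 5745/47; q' = 564 − 0.7·(5040/47) = 22980/47.
Government outlay = subsidy × quantity = 15 × 22980/47 = 344700/47.

Government cost = 344700/47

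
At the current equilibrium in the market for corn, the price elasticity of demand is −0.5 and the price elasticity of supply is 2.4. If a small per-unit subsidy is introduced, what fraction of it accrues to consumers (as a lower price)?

Consumer share = 24/29

For a small subsidy around the equilibrium, the benefit split depends on the relative slopes, which at a point are proportional to the elasticities.
Buyer share = εs/(εs + |εd|) = 2.4/(2.4 + 0.5) = 24/29; seller share = |εd|/(εs + |εd|) = 5/29.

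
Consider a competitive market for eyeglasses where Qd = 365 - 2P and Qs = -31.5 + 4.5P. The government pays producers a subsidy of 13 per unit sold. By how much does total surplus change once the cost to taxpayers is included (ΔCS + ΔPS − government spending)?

Net change in total surplus = -117

Pre-subsidy: 365 - 2P = -31.5 + 4.5P gives P* = 61, Q* = 243.
With the subsidy, sellers receive Ps = Pb + 13 for each unit, where Pb is the price buyers pay.
Supply in terms of Pb becomes Qs = -31.5 + 4.5(Pb + 13) = 27 + 4.5Pb. Setting this equal to demand: 365 - 2Pb = 27 + 4.5Pb, so Pb = 52.
Sellers receive Ps = 52 + 13 = 65; Q' = 365 − 2·52 = 261.
ΔCS = ½(243 + 261)(61 − 52) = 2268; ΔPS = ½(243 + 261)(65 − 61) = 1008.
Government spending = 13 × 261 = 3393.
Net change = 2268 + 1008 − 3393 = -117. The loss equals the DWL triangle ½·13·18.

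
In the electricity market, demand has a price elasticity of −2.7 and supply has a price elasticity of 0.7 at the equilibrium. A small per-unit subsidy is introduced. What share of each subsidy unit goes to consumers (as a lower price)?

For a small subsidy around the equilibrium, the benefit split depends on the relative slopes, which at a point are proportional to the elasticities.
Buyer share = εs/(εs + |εd|) = 0.7/(0.7 + 2.7) = 7/34; seller share = |εd|/(εs + |εd|) = 27/34.

Consumer share = 7/34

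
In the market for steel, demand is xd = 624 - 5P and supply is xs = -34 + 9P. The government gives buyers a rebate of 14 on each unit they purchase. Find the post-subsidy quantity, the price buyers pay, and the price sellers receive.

Pre-subsidy: 624 - 5P = -34 + 9P gives P* = 47, x* = 389.
With the rebate, buyers effectively pay Pb = Ps − 14, where Ps is the price sellers receive.
Demand in terms of Ps becomes xd = 624 − 5(Ps − 14) = 694 - 5Ps. Setting this equal to supply: 694 - 5Ps = -34 + 9Ps, so Ps = 52.
Buyers pay Pb = 52 − 14 = 38; x' = -34 + 9·52 = 434.

x' = 434; buyers pay 38; sellers receive 52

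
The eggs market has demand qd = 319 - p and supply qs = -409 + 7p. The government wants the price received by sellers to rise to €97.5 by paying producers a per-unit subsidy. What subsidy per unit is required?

At a seller price of 97.5, quantity supplied is -409 + 7·97.5 = 273.5.
Buyers absorb 273.5 only when they pay pb with 319 − 1·pb = 273.5, i.e. pb = 45.5.
s = ps − pb = 97.5 − 45.5 = 52.

Required subsidy s = €52 per unit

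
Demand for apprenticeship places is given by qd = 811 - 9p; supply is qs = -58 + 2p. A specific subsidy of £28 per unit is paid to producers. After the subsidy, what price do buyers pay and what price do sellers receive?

Buyers pay 813/11; sellers receive 1121/11

Pre-subsidy: 811 - 9p = -58 + 2p gives p* = 79, q* = 100.
With the subsidy, sellers receive ps = pb + 28 for each unit, where pb is the price buyers pay.
Supply in terms of pb becomes qs = -58 + 2(pb + 28) = -2 + 2pb. Setting this equal to demand: 811 - 9pb = -2 + 2pb, so pb = 813/11.
Sellers receive ps = 813/11 + 28 = 1121/11; q' = 811 − 9·(813/11) = 1604/11.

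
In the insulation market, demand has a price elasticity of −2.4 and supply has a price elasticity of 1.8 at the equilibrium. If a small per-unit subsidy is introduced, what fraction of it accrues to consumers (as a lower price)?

Consumer share = 3/7

For a small subsidy around the equilibrium, the benefit split depends on the relative slopes, which at a point are proportional to the elasticities.
Buyer share = εs/(εs + |εd|) = 1.8/(1.8 + 2.4) = 3/7; seller share = |εd|/(εs + |εd|) = 4/7.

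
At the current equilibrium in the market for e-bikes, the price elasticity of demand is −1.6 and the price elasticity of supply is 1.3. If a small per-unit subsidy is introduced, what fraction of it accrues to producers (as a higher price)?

Producer share = 16/29

For a small subsidy around the equilibrium, the benefit split depends on the relative slopes, which at a point are proportional to the elasticities.
Buyer share = εs/(εs + |εd|) = 1.3/(1.3 + 1.6) = 13/29; seller share = |εd|/(εs + |εd|) = 16/29.
So producers capture 16/29 of the subsidy.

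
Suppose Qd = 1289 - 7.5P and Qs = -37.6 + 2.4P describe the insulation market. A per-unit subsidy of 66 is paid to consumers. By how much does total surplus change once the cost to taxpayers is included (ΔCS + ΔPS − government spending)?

Pre-subsidy: 1289 - 7.5P = -37.6 + 2.4P gives P* = 134, Q* = 284.
With the rebate, buyers effectively pay Pb = Ps − 66, where Ps is the price sellers receive.
Demand in terms of Ps becomes Qd = 1289 − 7.5(Ps − 66) = 1784 - 7.5Ps. Setting this equal to supply: 1784 - 7.5Ps = -37.6 + 2.4Ps, so Ps = 184.
Buyers pay Pb = 184 − 66 = 118; Q' = -37.6 + 2.4·184 = 404.
ΔCS = ½(284 + 404)(134 − 118) = 5504; ΔPS = ½(284 + 404)(184 − 134) = 17200.
Government spending = 66 × 404 = 26664.
Net change = 5504 + 17200 − 26664 = -3960. The loss equals the DWL triangle ½·66·120.

Net change in total surplus = -3960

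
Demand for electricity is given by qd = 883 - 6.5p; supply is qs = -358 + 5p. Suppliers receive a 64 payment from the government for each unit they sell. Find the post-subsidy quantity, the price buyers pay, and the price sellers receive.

q' = 8336/23; buyers pay 1842/23; sellers receive 3314/23

Pre-subsidy: 883 - 6.5p = -358 + 5p gives p* = 2482/23, q* = 4176/23.
With the subsidy, sellers receive ps = pb + 64 for each unit, where pb is the price buyers pay.
Supply in terms of pb becomes qs = -358 + 5(pb + 64) = -38 + 5pb. Setting this equal to demand: 883 - 6.5pb = -38 + 5pb, so pb = 1842/23.
Sellers receive ps = 1842/23 + 64 = 3314/23; q' = 883 − 6.5·(1842/23) = 8336/23.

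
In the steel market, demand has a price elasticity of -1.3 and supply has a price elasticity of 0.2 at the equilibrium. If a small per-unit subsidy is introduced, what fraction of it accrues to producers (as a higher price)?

For a small subsidy around the equilibrium, the benefit split depends on the relative slopes, which at a point are proportional to the elasticities.
Buyer share = εs/(εs + |εd|) = 0.2/(0.2 + 1.3) = 2/15; seller share = |εd|/(εs + |εd|) = 13/15.
So producers capture 13/15 of the subsidy.

Producer share = 13/15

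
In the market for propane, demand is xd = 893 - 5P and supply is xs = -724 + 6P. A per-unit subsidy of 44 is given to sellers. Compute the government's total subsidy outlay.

Pre-subsidy: 893 - 5P = -724 + 6P gives P* = 147, x* = 158.
With the subsidy, sellers receive Ps = Pb + 44 for each unit, where Pb is the price buyers pay.
Supply in terms of Pb becomes xs = -724 + 6(Pb + 44) = -460 + 6Pb. Setting this equal to demand: 893 - 5Pb = -460 + 6Pb, so Pb = 123.
Sellers receive Ps = 123 + 44 = 167; x' = 893 − 5·123 = 278.
Government outlay = subsidy × quantity = 44 × 278 = 12232.

Government cost = 12232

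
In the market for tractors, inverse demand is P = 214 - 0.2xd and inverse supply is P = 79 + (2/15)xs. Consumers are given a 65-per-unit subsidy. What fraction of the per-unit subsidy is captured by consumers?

Consumer share = 0.6

Pre-subsidy: 214 - 0.2x = 79 + (2/15)x gives x* = 405 and P* = 133.
With the rebate, buyers effectively pay Pb = Ps − 65, where Ps is the price sellers receive.
On the curves, Pb = 214 - 0.2x and Ps = 79 + (2/15)x; the wedge Ps − Pb = 65 gives 79 + (2/15)x − (214 - 0.2x) = 65, so x' = 600.
Then Pb = 214 − 0.2·600 = 94 and Ps = 79 + (2/15)·600 = 159.
Buyers' price falls by P* − Pb = 133 − 94 = 39; sellers' price rises by Ps − P* = 159 − 133 = 26.
So consumers capture 39/65 = 0.6 of each unit of subsidy.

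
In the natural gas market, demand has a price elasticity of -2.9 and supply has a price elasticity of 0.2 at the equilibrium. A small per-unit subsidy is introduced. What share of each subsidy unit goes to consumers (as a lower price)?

Consumer share = 2/31

For a small subsidy around the equilibrium, the benefit split depends on the relative slopes, which at a point are proportional to the elasticities.
Buyer share = εs/(εs + |εd|) = 0.2/(0.2 + 2.9) = 2/31; seller share = |εd|/(εs + |εd|) = 29/31.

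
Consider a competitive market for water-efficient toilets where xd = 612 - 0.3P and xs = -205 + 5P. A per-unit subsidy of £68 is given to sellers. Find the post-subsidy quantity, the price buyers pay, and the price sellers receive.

x' = 585; buyers pay £90; sellers receive £158

Pre-subsidy: 612 - 0.3P = -205 + 5P gives P* = 8170/53, x* = 29985/53.
With the subsidy, sellers receive Ps = Pb + 68 for each unit, where Pb is the price buyers pay.
Supply in terms of Pb becomes xs = -205 + 5(Pb + 68) = 135 + 5Pb. Setting this equal to demand: 612 - 0.3Pb = 135 + 5Pb, so Pb = 90.
Sellers receive Ps = 90 + 68 = 158; x' = 612 − 0.3·90 = 585.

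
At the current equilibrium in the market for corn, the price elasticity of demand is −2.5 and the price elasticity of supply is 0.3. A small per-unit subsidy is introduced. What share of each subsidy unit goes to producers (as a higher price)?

Producer share = 25/28

For a small subsidy around the equilibrium, the benefit split depends on the relative slopes, which at a point are proportional to the elasticities.
Buyer share = εs/(εs + |εd|) = 0.3/(0.3 + 2.5) = 3/28; seller share = |εd|/(εs + |εd|) = 25/28.
So producers capture 25/28 of the subsidy.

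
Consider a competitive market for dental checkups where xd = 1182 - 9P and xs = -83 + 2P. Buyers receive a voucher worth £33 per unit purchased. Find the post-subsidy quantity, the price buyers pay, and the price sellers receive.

x' = 201; buyers pay £109; sellers receive £142

Pre-subsidy: 1182 - 9P = -83 + 2P gives P* = 115, x* = 147.
With the rebate, buyers effectively pay Pb = Ps − 33, where Ps is the price sellers receive.
Demand in terms of Ps becomes xd = 1182 − 9(Ps − 33) = 1479 - 9Ps. Setting this equal to supply: 1479 - 9Ps = -83 + 2Ps, so Ps = 142.
Buyers pay Pb = 142 − 33 = 109; x' = -83 + 2·142 = 201.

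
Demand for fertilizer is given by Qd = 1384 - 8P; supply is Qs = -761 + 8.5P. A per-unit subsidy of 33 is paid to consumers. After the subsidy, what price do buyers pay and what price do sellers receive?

Pre-subsidy: 1384 - 8P = -761 + 8.5P gives P* = 130, Q* = 344.
With the rebate, buyers effectively pay Pb = Ps − 33, where Ps is the price sellers receive.
Demand in terms of Ps becomes Qd = 1384 − 8(Ps − 33) = 1648 - 8Ps. Setting this equal to supply: 1648 - 8Ps = -761 + 8.5Ps, so Ps = 146.
Buyers pay Pb = 146 − 33 = 113; Q' = -761 + 8.5·146 = 480.

Buyers pay 113; sellers receive 146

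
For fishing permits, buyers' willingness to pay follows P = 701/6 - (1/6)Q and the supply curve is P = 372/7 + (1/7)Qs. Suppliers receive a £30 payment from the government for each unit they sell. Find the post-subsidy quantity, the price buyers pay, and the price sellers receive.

Q' = 3935/13; buyers pay 863/13; sellers receive 1253/13

Pre-subsidy: 701/6 - (1/6)Q = 372/7 + (1/7)Q gives Q* = 2675/13 and P* = 1073/13.
With the subsidy, sellers receive Ps = Pb + 30 for each unit, where Pb is the price buyers pay.
On the curves, Pb = 701/6 - (1/6)Q and Ps = 372/7 + (1/7)Q; the wedge Ps − Pb = 30 gives 372/7 + (1/7)Q − (701/6 - (1/6)Q) = 30, so Q' = 3935/13.
Then Pb = 701/6 − (1/6)·(3935/13) = 863/13 and Ps = 372/7 + (1/7)·(3935/13) = 1253/13.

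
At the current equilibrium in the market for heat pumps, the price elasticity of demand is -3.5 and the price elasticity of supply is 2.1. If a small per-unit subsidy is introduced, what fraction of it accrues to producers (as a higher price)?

Producer share = 0.625

For a small subsidy around the equilibrium, the benefit split depends on the relative slopes, which at a point are proportional to the elasticities.
Buyer share = εs/(εs + |εd|) = 2.1/(2.1 + 3.5) = 0.375; seller share = |εd|/(εs + |εd|) = 0.625.
So producers capture 0.625 of the subsidy.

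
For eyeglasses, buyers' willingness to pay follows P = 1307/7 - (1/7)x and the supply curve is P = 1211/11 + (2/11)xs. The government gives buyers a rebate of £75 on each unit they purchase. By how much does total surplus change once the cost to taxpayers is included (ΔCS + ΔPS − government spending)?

Net change in total surplus = -£8662.5

Pre-subsidy: 1307/7 - (1/7)x = 1211/11 + (2/11)x gives x* = 236 and P* = 153.
With the rebate, buyers effectively pay Pb = Ps − 75, where Ps is the price sellers receive.
On the curves, Pb = 1307/7 - (1/7)x and Ps = 1211/11 + (2/11)x; the wedge Ps − Pb = 75 gives 1211/11 + (2/11)x − (1307/7 - (1/7)x) = 75, so x' = 467.
Then Pb = 1307/7 − (1/7)·467 = 120 and Ps = 1211/11 + (2/11)·467 = 195.
ΔCS = ½(236 + 467)(153 − 120) = 11599.5; ΔPS = ½(236 + 467)(195 − 153) = 14763.
Government spending = 75 × 467 = 35025.
Net change = 11599.5 + 14763 − 35025 = -8662.5. The loss equals the DWL triangle ½·75·231.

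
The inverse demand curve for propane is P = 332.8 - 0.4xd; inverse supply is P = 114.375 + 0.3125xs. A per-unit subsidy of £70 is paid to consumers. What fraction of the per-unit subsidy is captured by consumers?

Pre-subsidy: 332.8 - 0.4x = 114.375 + 0.3125x gives x* = 17474/57 and P* = 11980/57.
With the rebate, buyers effectively pay Pb = Ps − 70, where Ps is the price sellers receive.
On the curves, Pb = 332.8 - 0.4x and Ps = 114.375 + 0.3125x; the wedge Ps − Pb = 70 gives 114.375 + 0.3125x − (332.8 - 0.4x) = 70, so x' = 23074/57.
Then Pb = 332.8 − 0.4·(23074/57) = 9740/57 and Ps = 114.375 + 0.3125·(23074/57) = 13730/57.
Buyers' price falls by P* − Pb = 11980/57 − 9740/57 = 2240/57; sellers' price rises by Ps − P* = 13730/57 − 11980/57 = 1750/57.
So consumers capture (2240/57)/70 = 32/57 of each unit of subsidy.

Consumer share = 32/57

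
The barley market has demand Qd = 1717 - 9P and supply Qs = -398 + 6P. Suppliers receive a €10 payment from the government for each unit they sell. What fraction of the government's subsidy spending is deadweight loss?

DWL / government spending = 9/242

Pre-subsidy: 1717 - 9P = -398 + 6P gives P* = 141, Q* = 448.
With the subsidy, sellers receive Ps = Pb + 10 for each unit, where Pb is the price buyers pay.
Supply in terms of Pb becomes Qs = -398 + 6(Pb + 10) = -338 + 6Pb. Setting this equal to demand: 1717 - 9Pb = -338 + 6Pb, so Pb = 137.
Sellers receive Ps = 137 + 10 = 147; Q' = 1717 − 9·137 = 484.
ΔCS = ½(448 + 484)(141 − 137) = 1864; ΔPS = ½(448 + 484)(147 − 141) = 2796.
Government spending = 10 × 484 = 4840.
DWL = ½ × 10 × (484 − 448) = 180; fraction = 180 / 4840 = 9/242.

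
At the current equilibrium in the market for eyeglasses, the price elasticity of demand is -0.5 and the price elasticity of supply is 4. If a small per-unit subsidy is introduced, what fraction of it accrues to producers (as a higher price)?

For a small subsidy around the equilibrium, the benefit split depends on the relative slopes, which at a point are proportional to the elasticities.
Buyer share = εs/(εs + |εd|) = 4/(4 + 0.5) = 8/9; seller share = |εd|/(εs + |εd|) = 1/9.
So producers capture 1/9 of the subsidy.

Producer share = 1/9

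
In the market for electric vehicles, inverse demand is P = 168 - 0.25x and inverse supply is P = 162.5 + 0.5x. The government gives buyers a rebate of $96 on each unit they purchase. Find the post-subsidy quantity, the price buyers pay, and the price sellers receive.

Pre-subsidy: 168 - 0.25x = 162.5 + 0.5x gives x* = 22/3 and P* = 997/6.
With the rebate, buyers effectively pay Pb = Ps − 96, where Ps is the price sellers receive.
On the curves, Pb = 168 - 0.25x and Ps = 162.5 + 0.5x; the wedge Ps − Pb = 96 gives 162.5 + 0.5x − (168 - 0.25x) = 96, so x' = 406/3.
Then Pb = 168 − 0.25·(406/3) = 805/6 and Ps = 162.5 + 0.5·(406/3) = 1381/6.

x' = 406/3; buyers pay 805/6; sellers receive 1381/6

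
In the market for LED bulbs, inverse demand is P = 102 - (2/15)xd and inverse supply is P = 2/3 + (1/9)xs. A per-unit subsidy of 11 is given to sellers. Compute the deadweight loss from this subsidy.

Pre-subsidy: 102 - (2/15)x = 2/3 + (1/9)x gives x* = 4560/11 and P* = 514/11.
With the subsidy, sellers receive Ps = Pb + 11 for each unit, where Pb is the price buyers pay.
On the curves, Pb = 102 - (2/15)x and Ps = 2/3 + (1/9)x; the wedge Ps − Pb = 11 gives 2/3 + (1/9)x − (102 - (2/15)x) = 11, so x' = 5055/11.
Then Pb = 102 − (2/15)·(5055/11) = 448/11 and Ps = 2/3 + (1/9)·(5055/11) = 569/11.
The subsidy expands output by 5055/11 − 4560/11 = 45 past the efficient level; on those units the gap between marginal cost and willingness to pay runs from 0 up to 11.
DWL = ½ × 11 × 45 = 247.5.

Deadweight loss = 247.5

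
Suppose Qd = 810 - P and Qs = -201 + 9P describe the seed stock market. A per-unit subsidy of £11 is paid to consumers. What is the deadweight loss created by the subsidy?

Deadweight loss = £54.45

Pre-subsidy: 810 - P = -201 + 9P gives P* = 101.1, Q* = 708.9.
With the rebate, buyers effectively pay Pb = Ps − 11, where Ps is the price sellers receive.
Demand in terms of Ps becomes Qd = 810 − 1(Ps − 11) = 821 - Ps. Setting this equal to supply: 821 - Ps = -201 + 9Ps, so Ps = 102.2.
Buyers pay Pb = 102.2 − 11 = 91.2; Q' = -201 + 9·102.2 = 718.8.
The subsidy expands output by 718.8 − 708.9 = 9.9 past the efficient level; on those units the gap between marginal cost and willingness to pay runs from 0 up to 11.
DWL = ½ × 11 × 9.9 = 54.45.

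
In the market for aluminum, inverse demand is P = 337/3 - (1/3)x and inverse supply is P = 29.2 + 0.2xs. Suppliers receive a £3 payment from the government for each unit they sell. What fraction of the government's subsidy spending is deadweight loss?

DWL / government spending = 45/2584

Pre-subsidy: 337/3 - (1/3)x = 29.2 + 0.2x gives x* = 155.875 and P* = 60.375.
With the subsidy, sellers receive Ps = Pb + 3 for each unit, where Pb is the price buyers pay.
On the curves, Pb = 337/3 - (1/3)x and Ps = 29.2 + 0.2x; the wedge Ps − Pb = 3 gives 29.2 + 0.2x − (337/3 - (1/3)x) = 3, so x' = 161.5.
Then Pb = 337/3 − (1/3)·161.5 = 58.5 and Ps = 29.2 + 0.2·161.5 = 61.5.
ΔCS = ½(155.875 + 161.5)(60.375 − 58.5) = 297.5390625; ΔPS = ½(155.875 + 161.5)(61.5 − 60.375) = 178.5234375.
Government spending = 3 × 161.5 = 484.5.
DWL = ½ × 3 × (161.5 − 155.875) = 8.4375; fraction = 8.4375 / 484.5 = 45/2584.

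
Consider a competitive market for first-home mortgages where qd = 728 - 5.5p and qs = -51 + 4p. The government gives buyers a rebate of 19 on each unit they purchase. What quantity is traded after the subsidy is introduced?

Pre-subsidy: 728 - 5.5p = -51 + 4p gives p* = 82, q* = 277.
With the rebate, buyers effectively pay pb = ps − 19, where ps is the price sellers receive.
Demand in terms of ps becomes qd = 728 − 5.5(ps − 19) = 832.5 - 5.5ps. Setting this equal to supply: 832.5 - 5.5ps = -51 + 4ps, so ps = 93.
Buyers pay pb = 93 − 19 = 74; q' = -51 + 4·93 = 321.

q' = 321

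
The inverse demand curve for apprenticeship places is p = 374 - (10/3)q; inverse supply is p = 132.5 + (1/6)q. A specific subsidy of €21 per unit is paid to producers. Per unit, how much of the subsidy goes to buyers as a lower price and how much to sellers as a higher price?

Pre-subsidy: 374 - (10/3)q = 132.5 + (1/6)q gives q* = 69 and p* = 144.
With the subsidy, sellers receive ps = pb + 21 for each unit, where pb is the price buyers pay.
On the curves, pb = 374 - (10/3)q and ps = 132.5 + (1/6)q; the wedge ps − pb = 21 gives 132.5 + (1/6)q − (374 - (10/3)q) = 21, so q' = 75.
Then pb = 374 − (10/3)·75 = 124 and ps = 132.5 + (1/6)·75 = 145.
Buyers' price falls by p* − pb = 144 − 124 = 20; sellers' price rises by ps − p* = 145 − 144 = 1.

Buyers gain €20 per unit; sellers gain €1 per unit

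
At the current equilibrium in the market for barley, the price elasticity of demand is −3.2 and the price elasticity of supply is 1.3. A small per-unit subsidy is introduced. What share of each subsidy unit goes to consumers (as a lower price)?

For a small subsidy around the equilibrium, the benefit split depends on the relative slopes, which at a point are proportional to the elasticities.
Buyer share = εs/(εs + |εd|) = 1.3/(1.3 + 3.2) = 13/45; seller share = |εd|/(εs + |εd|) = 32/45.

Consumer share = 13/45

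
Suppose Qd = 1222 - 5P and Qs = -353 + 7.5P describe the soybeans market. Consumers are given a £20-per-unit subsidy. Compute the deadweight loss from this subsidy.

Deadweight loss = £600

Pre-subsidy: 1222 - 5P = -353 + 7.5P gives P* = 126, Q* = 592.
With the rebate, buyers effectively pay Pb = Ps − 20, where Ps is the price sellers receive.
Demand in terms of Ps becomes Qd = 1222 − 5(Ps − 20) = 1322 - 5Ps. Setting this equal to supply: 1322 - 5Ps = -353 + 7.5Ps, so Ps = 134.
Buyers pay Pb = 134 − 20 = 114; Q' = -353 + 7.5·134 = 652.
The subsidy expands output by 652 − 592 = 60 past the efficient level; on those units the gap between marginal cost and willingness to pay runs from 0 up to 20.
DWL = ½ × 20 × 60 = 600.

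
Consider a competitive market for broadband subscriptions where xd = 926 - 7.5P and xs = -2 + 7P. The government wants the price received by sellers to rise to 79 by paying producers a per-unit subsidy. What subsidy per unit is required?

At a seller price of 79, quantity supplied is -2 + 7·79 = 551.
Buyers absorb 551 only when they pay Pb with 926 − 7.5·Pb = 551, i.e. Pb = 50.
s = Ps − Pb = 79 − 50 = 29.

Required subsidy s = 29 per unit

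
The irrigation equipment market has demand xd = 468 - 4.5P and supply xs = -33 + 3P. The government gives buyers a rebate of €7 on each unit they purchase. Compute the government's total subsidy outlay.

Government cost = €1260

Pre-subsidy: 468 - 4.5P = -33 + 3P gives P* = 66.8, x* = 167.4.
With the rebate, buyers effectively pay Pb = Ps − 7, where Ps is the price sellers receive.
Demand in terms of Ps becomes xd = 468 − 4.5(Ps − 7) = 499.5 - 4.5Ps. Setting this equal to supply: 499.5 - 4.5Ps = -33 + 3Ps, so Ps = 71.
Buyers pay Pb = 71 − 7 = 64; x' = -33 + 3·71 = 180.
Government outlay = subsidy × quantity = 7 × 180 = 1260.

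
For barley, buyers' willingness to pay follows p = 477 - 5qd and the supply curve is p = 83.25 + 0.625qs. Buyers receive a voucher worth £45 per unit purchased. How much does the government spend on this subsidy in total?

Government cost = £3510

Pre-subsidy: 477 - 5q = 83.25 + 0.625q gives q* = 70 and p* = 127.
With the rebate, buyers effectively pay pb = ps − 45, where ps is the price sellers receive.
On the curves, pb = 477 - 5q and ps = 83.25 + 0.625q; the wedge ps − pb = 45 gives 83.25 + 0.625q − (477 - 5q) = 45, so q' = 78.
Then pb = 477 − 5·78 = 87 and ps = 83.25 + 0.625·78 = 132.
Government outlay = subsidy × quantity = 45 × 78 = 3510.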